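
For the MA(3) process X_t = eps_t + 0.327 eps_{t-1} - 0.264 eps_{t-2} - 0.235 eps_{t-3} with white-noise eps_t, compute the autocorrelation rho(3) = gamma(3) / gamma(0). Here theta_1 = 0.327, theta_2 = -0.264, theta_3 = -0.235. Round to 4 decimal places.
\rho(3) = -0.1908

For an MA(q) process with theta_0 = 1, the autocovariance is
  gamma(k) = sigma^2 * sum_{i=0..q-k} theta_i * theta_{i+k},
and rho(k) = gamma(k) / gamma(0). Sigma^2 cancels.
  numerator   = (1)*(-0.235) = -0.235.
  denominator = (1)^2 + (0.327)^2 + (-0.264)^2 + (-0.235)^2 = 1.23185.
  rho(3) = -0.235 / 1.23185 = -0.1908.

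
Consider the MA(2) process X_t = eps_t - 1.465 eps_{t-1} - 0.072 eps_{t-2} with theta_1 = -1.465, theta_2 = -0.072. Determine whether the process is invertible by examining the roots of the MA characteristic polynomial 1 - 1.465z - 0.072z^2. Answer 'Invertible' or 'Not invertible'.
\text{Not invertible}

The MA(q) characteristic polynomial is P(z) = 1 - 1.465z - 0.072z^2.
Invertibility requires all roots to lie outside the unit circle, i.e. |z| > 1 for every root.
Set 1 + (-1.465) z + (-0.072) z^2 = 0, i.e. a z^2 + b z + c = 0 with a = -0.072, b = -1.465, c = 1.
Discriminant D = b^2 - 4ac = (-1.465)^2 - 4*(-0.072)*1 = 2.146225 - (-0.288) = 2.434225.
D >= 0, so the roots are real: z = (-b +/- sqrt(D)) / (2a) = (1.465 +/- 1.5602) / (-0.144).
  z_1 = (1.465 + 1.5602) / (-0.144) = -21.0083,   |z_1| = 21.0083.
  z_2 = (1.465 - 1.5602) / (-0.144) = 0.6611,   |z_2| = 0.6611.
Moduli of all roots: 21.0083, 0.6611.
All moduli strictly greater than 1? No.
Verdict: Not invertible.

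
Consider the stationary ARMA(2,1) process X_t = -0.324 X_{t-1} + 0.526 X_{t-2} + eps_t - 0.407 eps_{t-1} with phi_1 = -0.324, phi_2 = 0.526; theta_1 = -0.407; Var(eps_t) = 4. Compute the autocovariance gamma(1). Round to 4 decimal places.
\gamma(1) = -15.6527

Multiply the model equation by X_{t-k} and take expectations. With theta_0 = psi_0 = 1 and psi_j the MA(infinity) weights, this gives
  gamma(k) - sum_i phi_i gamma(k-i) = c_k,
  c_k = sigma^2 * sum_{j=k..q} theta_j psi_{j-k}   (c_k = 0 for k > q),
using gamma(-m) = gamma(m).
psi-weights needed (psi_j = theta_j + sum_i phi_i psi_{j-i}):
  psi_1 = theta_1 + phi_1 = -0.407 + (-0.324) = -0.731
Right-hand sides:
  c_0 = sigma^2 (1 + theta_1 psi_1) = 4 * (1 + (-0.407)(-0.731)) = 4 * 1.297517 = 5.190068
  c_1 = sigma^2 theta_1 = 4 * (-0.407) = -1.628
  c_2 = 0
Equations for k = 0, 1, 2 (AR order 2, c_2 = 0):
  (E0) gamma(0) = phi_1 gamma(1) + phi_2 gamma(2) + c_0
  (E1) gamma(1) = phi_1 gamma(0) + phi_2 gamma(1) + c_1
  (E2) gamma(2) = phi_1 gamma(1) + phi_2 gamma(0)
From (E1): gamma(1) = A gamma(0) + B with
  A = phi_1 / (1 - phi_2) = -0.324 / 0.474 = -0.683544,   B = c_1 / (1 - phi_2) = -1.628 / 0.474 = -3.434599.
Insert (E2) into (E0): gamma(0) (1 - phi_2^2) = phi_1 (1 + phi_2) gamma(1) + c_0.
  phi_1 (1 + phi_2) = (-0.324)(1.526) = -0.494424,   1 - phi_2^2 = 0.723324.
Replace gamma(1) by A gamma(0) + B and collect gamma(0):
  gamma(0) [0.723324 - (-0.494424)(-0.683544)] = (-0.494424)(-3.434599) + 5.190068
  gamma(0) * 0.385363 = 6.888216
  gamma(0) = 6.888216 / 0.385363 = 17.874604.
  gamma(1) = A gamma(0) + B = (-0.683544)(17.874604) + (-3.434599) = -15.652683.
Therefore gamma(1) = -15.6527 (to 4 decimal places).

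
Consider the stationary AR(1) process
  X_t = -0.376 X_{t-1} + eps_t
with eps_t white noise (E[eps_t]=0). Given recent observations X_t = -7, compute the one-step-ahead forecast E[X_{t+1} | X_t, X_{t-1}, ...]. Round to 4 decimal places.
E[X_{t+1} \mid \mathcal F_t] = 2.6320

For an AR(p) model X_t = c + sum_i phi_i X_{t-i} + eps_t, the
one-step-ahead conditional mean is
  E[X_{t+1} | X_t, ...] = c + sum_i phi_i X_{t+1-i}.
Substitute known values:
  E[X_{t+1} | ...] = (-0.376) * (-7)
                   = 2.6320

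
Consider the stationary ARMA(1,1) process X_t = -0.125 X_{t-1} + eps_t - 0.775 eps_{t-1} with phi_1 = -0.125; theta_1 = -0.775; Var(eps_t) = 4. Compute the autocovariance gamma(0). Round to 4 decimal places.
\gamma(0) = 7.2914

Multiply the model equation by X_{t-k} and take expectations. With theta_0 = psi_0 = 1 and psi_j the MA(infinity) weights, this gives
  gamma(k) - sum_i phi_i gamma(k-i) = c_k,
  c_k = sigma^2 * sum_{j=k..q} theta_j psi_{j-k}   (c_k = 0 for k > q),
using gamma(-m) = gamma(m).
psi-weights needed (psi_j = theta_j + sum_i phi_i psi_{j-i}):
  psi_1 = theta_1 + phi_1 = -0.775 + (-0.125) = -0.9
Right-hand sides:
  c_0 = sigma^2 (1 + theta_1 psi_1) = 4 * (1 + (-0.775)(-0.9)) = 4 * 1.6975 = 6.79
  c_1 = sigma^2 theta_1 = 4 * (-0.775) = -3.1
  c_2 = 0
Equations for k = 0 and k = 1 (AR order 1):
  gamma(0) = phi_1 gamma(1) + c_0
  gamma(1) = phi_1 gamma(0) + c_1
Substituting the second into the first: gamma(0) (1 - phi_1^2) = c_0 + phi_1 c_1, so
  gamma(0) = (c_0 + phi_1 c_1) / (1 - phi_1^2) = (6.79 + (-0.125)(-3.1)) / (1 - (-0.125)^2) = 7.1775 / 0.984375 = 7.291429.
Therefore gamma(0) = 7.2914 (to 4 decimal places).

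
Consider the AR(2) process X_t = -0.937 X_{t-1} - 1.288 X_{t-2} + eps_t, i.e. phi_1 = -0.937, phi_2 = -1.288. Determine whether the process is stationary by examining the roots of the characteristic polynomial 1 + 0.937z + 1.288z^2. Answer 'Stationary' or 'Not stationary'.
\text{Not stationary}

The AR(p) characteristic polynomial is P(z) = 1 + 0.937z + 1.288z^2.
Stationarity requires all roots to lie outside the unit circle, i.e. |z| > 1 for every root.
Set 1 + (0.937) z + (1.288) z^2 = 0, i.e. a z^2 + b z + c = 0 with a = 1.288, b = 0.937, c = 1.
Discriminant D = b^2 - 4ac = (0.937)^2 - 4*(1.288)*1 = 0.877969 - (5.152) = -4.274031.
D < 0, so the roots are the complex-conjugate pair z = (-b +/- i sqrt(-D)) / (2a) = -0.3637 +/- 0.8026i.
For a conjugate pair |z|^2 = z * conj(z) = (product of roots) = c/a = 1/(1.288) = 0.776398, so |z| = sqrt(0.776398) = 0.8811 for both roots.
Moduli of all roots: 0.8811, 0.8811.
All moduli strictly greater than 1? No.
Verdict: Not stationary.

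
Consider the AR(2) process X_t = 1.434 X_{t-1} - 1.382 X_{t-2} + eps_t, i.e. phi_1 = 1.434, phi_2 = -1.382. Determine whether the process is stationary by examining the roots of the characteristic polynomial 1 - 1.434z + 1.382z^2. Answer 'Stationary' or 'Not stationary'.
\text{Not stationary}

The AR(p) characteristic polynomial is P(z) = 1 - 1.434z + 1.382z^2.
Stationarity requires all roots to lie outside the unit circle, i.e. |z| > 1 for every root.
Set 1 + (-1.434) z + (1.382) z^2 = 0, i.e. a z^2 + b z + c = 0 with a = 1.382, b = -1.434, c = 1.
Discriminant D = b^2 - 4ac = (-1.434)^2 - 4*(1.382)*1 = 2.056356 - (5.528) = -3.471644.
D < 0, so the roots are the complex-conjugate pair z = (-b +/- i sqrt(-D)) / (2a) = 0.5188 +/- 0.6741i.
For a conjugate pair |z|^2 = z * conj(z) = (product of roots) = c/a = 1/(1.382) = 0.723589, so |z| = sqrt(0.723589) = 0.8506 for both roots.
Moduli of all roots: 0.8506, 0.8506.
All moduli strictly greater than 1? No.
Verdict: Not stationary.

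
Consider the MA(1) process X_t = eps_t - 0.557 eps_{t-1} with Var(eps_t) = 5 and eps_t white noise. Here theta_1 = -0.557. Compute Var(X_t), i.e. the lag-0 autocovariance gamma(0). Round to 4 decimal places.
\gamma(0) = 6.5512

For an MA(q) process X_t = eps_t + sum_i theta_i eps_{t-i} with
Var(eps_t) = sigma^2, the variance is
  gamma(0) = sigma^2 * (1 + sum_i theta_i^2).
  sum_i theta_i^2 = (-0.557)^2 = 0.310249.
  gamma(0) = 5 * (1 + 0.310249) = 5 * 1.310249 = 6.551245, which rounds to 6.5512.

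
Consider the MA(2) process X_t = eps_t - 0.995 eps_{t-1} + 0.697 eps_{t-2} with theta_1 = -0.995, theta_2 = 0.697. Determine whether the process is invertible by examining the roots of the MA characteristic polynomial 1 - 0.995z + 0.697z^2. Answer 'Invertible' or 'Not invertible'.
\text{Invertible}

The MA(q) characteristic polynomial is P(z) = 1 - 0.995z + 0.697z^2.
Invertibility requires all roots to lie outside the unit circle, i.e. |z| > 1 for every root.
Set 1 + (-0.995) z + (0.697) z^2 = 0, i.e. a z^2 + b z + c = 0 with a = 0.697, b = -0.995, c = 1.
Discriminant D = b^2 - 4ac = (-0.995)^2 - 4*(0.697)*1 = 0.990025 - (2.788) = -1.797975.
D < 0, so the roots are the complex-conjugate pair z = (-b +/- i sqrt(-D)) / (2a) = 0.7138 +/- 0.9619i.
For a conjugate pair |z|^2 = z * conj(z) = (product of roots) = c/a = 1/(0.697) = 1.43472, so |z| = sqrt(1.43472) = 1.1978 for both roots.
Moduli of all roots: 1.1978, 1.1978.
All moduli strictly greater than 1? Yes.
Verdict: Invertible.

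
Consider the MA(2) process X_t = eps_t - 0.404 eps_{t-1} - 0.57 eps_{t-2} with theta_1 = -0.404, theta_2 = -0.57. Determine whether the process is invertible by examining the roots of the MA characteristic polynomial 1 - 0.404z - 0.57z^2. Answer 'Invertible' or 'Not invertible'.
\text{Invertible}

The MA(q) characteristic polynomial is P(z) = 1 - 0.404z - 0.57z^2.
Invertibility requires all roots to lie outside the unit circle, i.e. |z| > 1 for every root.
Set 1 + (-0.404) z + (-0.57) z^2 = 0, i.e. a z^2 + b z + c = 0 with a = -0.57, b = -0.404, c = 1.
Discriminant D = b^2 - 4ac = (-0.404)^2 - 4*(-0.57)*1 = 0.163216 - (-2.28) = 2.443216.
D >= 0, so the roots are real: z = (-b +/- sqrt(D)) / (2a) = (0.404 +/- 1.563079) / (-1.14).
  z_1 = (0.404 + 1.563079) / (-1.14) = -1.7255,   |z_1| = 1.7255.
  z_2 = (0.404 - 1.563079) / (-1.14) = 1.0167,   |z_2| = 1.0167.
Moduli of all roots: 1.7255, 1.0167.
All moduli strictly greater than 1? Yes.
Verdict: Invertible.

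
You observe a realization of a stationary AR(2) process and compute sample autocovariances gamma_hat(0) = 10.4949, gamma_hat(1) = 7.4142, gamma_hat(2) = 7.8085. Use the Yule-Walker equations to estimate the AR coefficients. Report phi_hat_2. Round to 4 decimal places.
\hat\phi_{2} = 0.4890

The Yule-Walker equations for an AR(p) process read, in matrix form,
  Gamma_p phi = r_p,   with   (Gamma_p)_{ij} = gamma(|i - j|),
                       (r_p)_i = gamma(i),   i,j = 1..p.
Substitute the sample gammas (Toeplitz matrix and right-hand side of size 2):
  Gamma_p = [[10.4949, 7.4142], [7.4142, 10.4949]]
  r_p     = [7.4142, 7.8085]
Written out:
  10.4949 phi_1 + 7.4142 phi_2 = 7.4142
  7.4142 phi_1 + 10.4949 phi_2 = 7.8085
Solve by Cramer's rule:
  det = gamma(0)^2 - gamma(1)^2 = (10.4949)^2 - (7.4142)^2 = 110.14292601 - 54.97036164 = 55.17256437
  phi_hat_1 = [gamma(1) gamma(0) - gamma(1) gamma(2)] / det = [(7.4142)(10.4949) - (7.4142)(7.8085)] / 55.17256437 = 19.91750688 / 55.17256437 = 0.361
  phi_hat_2 = [gamma(0) gamma(2) - gamma(1)^2] / det = [(10.4949)(7.8085) - (7.4142)^2] / 55.17256437 = 26.97906501 / 55.17256437 = 0.489
So phi_hat = [0.3610, 0.4890].
Therefore phi_hat_2 = 0.4890.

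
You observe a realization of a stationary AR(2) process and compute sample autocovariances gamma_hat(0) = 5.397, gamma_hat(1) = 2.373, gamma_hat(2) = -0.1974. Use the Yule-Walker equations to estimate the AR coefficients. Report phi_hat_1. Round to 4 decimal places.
\hat\phi_{1} = 0.5650

The Yule-Walker equations for an AR(p) process read, in matrix form,
  Gamma_p phi = r_p,   with   (Gamma_p)_{ij} = gamma(|i - j|),
                       (r_p)_i = gamma(i),   i,j = 1..p.
Substitute the sample gammas (Toeplitz matrix and right-hand side of size 2):
  Gamma_p = [[5.397, 2.373], [2.373, 5.397]]
  r_p     = [2.373, -0.1974]
Written out:
  5.397 phi_1 + 2.373 phi_2 = 2.373
  2.373 phi_1 + 5.397 phi_2 = -0.1974
Solve by Cramer's rule:
  det = gamma(0)^2 - gamma(1)^2 = (5.397)^2 - (2.373)^2 = 29.127609 - 5.631129 = 23.49648
  phi_hat_1 = [gamma(1) gamma(0) - gamma(1) gamma(2)] / det = [(2.373)(5.397) - (2.373)(-0.1974)] / 23.49648 = 13.2755112 / 23.49648 = 0.565
  phi_hat_2 = [gamma(0) gamma(2) - gamma(1)^2] / det = [(5.397)(-0.1974) - (2.373)^2] / 23.49648 = -6.6964968 / 23.49648 = -0.285
So phi_hat = [0.5650, -0.2850].
Therefore phi_hat_1 = 0.5650.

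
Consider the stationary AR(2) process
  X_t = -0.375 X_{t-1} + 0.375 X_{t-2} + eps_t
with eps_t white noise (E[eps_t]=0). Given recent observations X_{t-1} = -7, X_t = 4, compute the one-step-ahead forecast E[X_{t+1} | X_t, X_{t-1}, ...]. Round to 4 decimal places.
E[X_{t+1} \mid \mathcal F_t] = -4.1250

For an AR(p) model X_t = c + sum_i phi_i X_{t-i} + eps_t, the
one-step-ahead conditional mean is
  E[X_{t+1} | X_t, ...] = c + sum_i phi_i X_{t+1-i}.
Substitute known values:
  E[X_{t+1} | ...] = (-0.375) * (4) + (0.375) * (-7)
                   = -4.1250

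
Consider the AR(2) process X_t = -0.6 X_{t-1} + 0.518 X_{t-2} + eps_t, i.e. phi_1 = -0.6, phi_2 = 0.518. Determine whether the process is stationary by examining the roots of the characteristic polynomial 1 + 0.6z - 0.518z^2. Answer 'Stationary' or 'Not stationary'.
\text{Not stationary}

The AR(p) characteristic polynomial is P(z) = 1 + 0.6z - 0.518z^2.
Stationarity requires all roots to lie outside the unit circle, i.e. |z| > 1 for every root.
Set 1 + (0.6) z + (-0.518) z^2 = 0, i.e. a z^2 + b z + c = 0 with a = -0.518, b = 0.6, c = 1.
Discriminant D = b^2 - 4ac = (0.6)^2 - 4*(-0.518)*1 = 0.36 - (-2.072) = 2.432.
D >= 0, so the roots are real: z = (-b +/- sqrt(D)) / (2a) = (-0.6 +/- 1.559487) / (-1.036).
  z_1 = (-0.6 + 1.559487) / (-1.036) = -0.9261,   |z_1| = 0.9261.
  z_2 = (-0.6 - 1.559487) / (-1.036) = 2.0844,   |z_2| = 2.0844.
Moduli of all roots: 0.9261, 2.0844.
All moduli strictly greater than 1? No.
Verdict: Not stationary.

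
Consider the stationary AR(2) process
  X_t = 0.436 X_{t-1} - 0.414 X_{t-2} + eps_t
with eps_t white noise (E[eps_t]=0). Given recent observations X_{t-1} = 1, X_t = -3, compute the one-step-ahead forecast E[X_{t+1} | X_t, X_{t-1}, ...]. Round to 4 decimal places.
E[X_{t+1} \mid \mathcal F_t] = -1.7220

For an AR(p) model X_t = c + sum_i phi_i X_{t-i} + eps_t, the
one-step-ahead conditional mean is
  E[X_{t+1} | X_t, ...] = c + sum_i phi_i X_{t+1-i}.
Substitute known values:
  E[X_{t+1} | ...] = (0.436) * (-3) + (-0.414) * (1)
                   = -1.7220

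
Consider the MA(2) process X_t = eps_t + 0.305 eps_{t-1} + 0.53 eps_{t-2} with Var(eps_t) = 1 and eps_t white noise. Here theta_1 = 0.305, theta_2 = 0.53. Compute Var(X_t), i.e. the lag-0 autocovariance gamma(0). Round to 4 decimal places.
\gamma(0) = 1.3739

For an MA(q) process X_t = eps_t + sum_i theta_i eps_{t-i} with
Var(eps_t) = sigma^2, the variance is
  gamma(0) = sigma^2 * (1 + sum_i theta_i^2).
  sum_i theta_i^2 = (0.305)^2 + (0.53)^2 = 0.093025 + 0.2809 = 0.373925.
  gamma(0) = 1 * (1 + 0.373925) = 1 * 1.373925 = 1.373925, which rounds to 1.3739.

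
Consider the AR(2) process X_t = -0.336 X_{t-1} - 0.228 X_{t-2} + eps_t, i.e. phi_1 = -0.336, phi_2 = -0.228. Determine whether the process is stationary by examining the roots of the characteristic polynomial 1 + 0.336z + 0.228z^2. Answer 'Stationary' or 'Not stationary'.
\text{Stationary}

The AR(p) characteristic polynomial is P(z) = 1 + 0.336z + 0.228z^2.
Stationarity requires all roots to lie outside the unit circle, i.e. |z| > 1 for every root.
Set 1 + (0.336) z + (0.228) z^2 = 0, i.e. a z^2 + b z + c = 0 with a = 0.228, b = 0.336, c = 1.
Discriminant D = b^2 - 4ac = (0.336)^2 - 4*(0.228)*1 = 0.112896 - (0.912) = -0.799104.
D < 0, so the roots are the complex-conjugate pair z = (-b +/- i sqrt(-D)) / (2a) = -0.7368 +/- 1.9604i.
For a conjugate pair |z|^2 = z * conj(z) = (product of roots) = c/a = 1/(0.228) = 4.385965, so |z| = sqrt(4.385965) = 2.0943 for both roots.
Moduli of all roots: 2.0943, 2.0943.
All moduli strictly greater than 1? Yes.
Verdict: Stationary.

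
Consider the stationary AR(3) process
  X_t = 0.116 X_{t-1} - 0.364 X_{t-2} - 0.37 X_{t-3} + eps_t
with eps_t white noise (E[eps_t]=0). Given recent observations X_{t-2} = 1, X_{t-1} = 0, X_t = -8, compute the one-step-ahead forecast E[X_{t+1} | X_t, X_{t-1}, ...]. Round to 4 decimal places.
E[X_{t+1} \mid \mathcal F_t] = -1.2980

For an AR(p) model X_t = c + sum_i phi_i X_{t-i} + eps_t, the
one-step-ahead conditional mean is
  E[X_{t+1} | X_t, ...] = c + sum_i phi_i X_{t+1-i}.
Substitute known values:
  E[X_{t+1} | ...] = (0.116) * (-8) + (-0.364) * (0) + (-0.37) * (1)
                   = -1.2980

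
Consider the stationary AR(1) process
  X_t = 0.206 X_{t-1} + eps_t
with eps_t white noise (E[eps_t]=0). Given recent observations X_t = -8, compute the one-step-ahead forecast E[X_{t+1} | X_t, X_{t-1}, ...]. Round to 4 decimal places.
E[X_{t+1} \mid \mathcal F_t] = -1.6480

For an AR(p) model X_t = c + sum_i phi_i X_{t-i} + eps_t, the
one-step-ahead conditional mean is
  E[X_{t+1} | X_t, ...] = c + sum_i phi_i X_{t+1-i}.
Substitute known values:
  E[X_{t+1} | ...] = (0.206) * (-8)
                   = -1.6480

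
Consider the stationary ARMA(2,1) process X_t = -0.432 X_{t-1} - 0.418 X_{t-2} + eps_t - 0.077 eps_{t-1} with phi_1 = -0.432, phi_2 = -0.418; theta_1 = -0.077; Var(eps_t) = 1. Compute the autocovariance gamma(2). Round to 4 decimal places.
\gamma(2) = -0.3793

Multiply the model equation by X_{t-k} and take expectations. With theta_0 = psi_0 = 1 and psi_j the MA(infinity) weights, this gives
  gamma(k) - sum_i phi_i gamma(k-i) = c_k,
  c_k = sigma^2 * sum_{j=k..q} theta_j psi_{j-k}   (c_k = 0 for k > q),
using gamma(-m) = gamma(m).
psi-weights needed (psi_j = theta_j + sum_i phi_i psi_{j-i}):
  psi_1 = theta_1 + phi_1 = -0.077 + (-0.432) = -0.509
Right-hand sides:
  c_0 = sigma^2 (1 + theta_1 psi_1) = 1 * (1 + (-0.077)(-0.509)) = 1 * 1.039193 = 1.039193
  c_1 = sigma^2 theta_1 = 1 * (-0.077) = -0.077
  c_2 = 0
Equations for k = 0, 1, 2 (AR order 2, c_2 = 0):
  (E0) gamma(0) = phi_1 gamma(1) + phi_2 gamma(2) + c_0
  (E1) gamma(1) = phi_1 gamma(0) + phi_2 gamma(1) + c_1
  (E2) gamma(2) = phi_1 gamma(1) + phi_2 gamma(0)
From (E1): gamma(1) = A gamma(0) + B with
  A = phi_1 / (1 - phi_2) = -0.432 / 1.418 = -0.304654,   B = c_1 / (1 - phi_2) = -0.077 / 1.418 = -0.054302.
Insert (E2) into (E0): gamma(0) (1 - phi_2^2) = phi_1 (1 + phi_2) gamma(1) + c_0.
  phi_1 (1 + phi_2) = (-0.432)(0.582) = -0.251424,   1 - phi_2^2 = 0.825276.
Replace gamma(1) by A gamma(0) + B and collect gamma(0):
  gamma(0) [0.825276 - (-0.251424)(-0.304654)] = (-0.251424)(-0.054302) + 1.039193
  gamma(0) * 0.748679 = 1.052846
  gamma(0) = 1.052846 / 0.748679 = 1.406272.
  gamma(1) = A gamma(0) + B = (-0.304654)(1.406272) + (-0.054302) = -0.482729.
  gamma(2) = phi_1 gamma(1) + phi_2 gamma(0) = (-0.432)(-0.482729) + (-0.418)(1.406272) = -0.379283.
Therefore gamma(2) = -0.3793 (to 4 decimal places).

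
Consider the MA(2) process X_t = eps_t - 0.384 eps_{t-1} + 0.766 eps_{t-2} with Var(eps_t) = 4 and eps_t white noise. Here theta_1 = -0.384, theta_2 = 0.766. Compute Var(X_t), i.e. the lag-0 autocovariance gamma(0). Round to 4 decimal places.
\gamma(0) = 6.9368

For an MA(q) process X_t = eps_t + sum_i theta_i eps_{t-i} with
Var(eps_t) = sigma^2, the variance is
  gamma(0) = sigma^2 * (1 + sum_i theta_i^2).
  sum_i theta_i^2 = (-0.384)^2 + (0.766)^2 = 0.147456 + 0.586756 = 0.734212.
  gamma(0) = 4 * (1 + 0.734212) = 4 * 1.734212 = 6.936848, which rounds to 6.9368.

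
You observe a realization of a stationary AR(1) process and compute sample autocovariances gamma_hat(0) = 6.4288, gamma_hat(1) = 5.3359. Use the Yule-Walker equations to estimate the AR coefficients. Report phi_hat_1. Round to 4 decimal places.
\hat\phi_{1} = 0.8300

The Yule-Walker equations for an AR(p) process read, in matrix form,
  Gamma_p phi = r_p,   with   (Gamma_p)_{ij} = gamma(|i - j|),
                       (r_p)_i = gamma(i),   i,j = 1..p.
Substitute the sample gammas (Toeplitz matrix and right-hand side of size 1):
  Gamma_p = [[6.4288]]
  r_p     = [5.3359]
With p = 1 this is the single equation gamma(0) phi_1 = gamma(1):
  phi_hat_1 = gamma(1) / gamma(0) = 5.3359 / 6.4288 = 0.8300.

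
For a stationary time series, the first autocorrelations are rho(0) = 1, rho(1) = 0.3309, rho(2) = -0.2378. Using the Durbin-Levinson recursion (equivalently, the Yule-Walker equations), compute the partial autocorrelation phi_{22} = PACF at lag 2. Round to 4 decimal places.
\phi_{22} = -0.3900

The PACF at lag k is phi_{kk}, the last component of the solution
to the Yule-Walker system G_k phi = r_k where
  (G_k)_{ij} = rho(|i - j|), (r_k)_i = rho(i), i,j = 1..k.
Equivalently, Durbin-Levinson gives phi_{kk} iteratively:
  phi_{11} = rho(1)
  phi_{kk} = [rho(k) - sum_{j=1..k-1} phi_{k-1,j} rho(k-j)]
            / [1 - sum_{j=1..k-1} phi_{k-1,j} rho(j)],
  phi_{k,j} = phi_{k-1,j} - phi_{kk} phi_{k-1,k-j},  j = 1..k-1.
Step k = 1:
  phi_11 = rho(1) = 0.3309.
Step k = 2:
  phi_22 = [rho(2) - phi_11 rho(1)] / [1 - phi_11 rho(1)] = [-0.2378 - (0.3309)(0.3309)] / [1 - (0.3309)(0.3309)]
         = -0.34729481 / 0.89050519 = -0.39.
Therefore phi_{22} = -0.3900.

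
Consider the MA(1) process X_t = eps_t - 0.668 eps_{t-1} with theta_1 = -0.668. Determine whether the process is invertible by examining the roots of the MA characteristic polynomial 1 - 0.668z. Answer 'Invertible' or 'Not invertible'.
\text{Invertible}

The MA(q) characteristic polynomial is P(z) = 1 - 0.668z.
Invertibility requires all roots to lie outside the unit circle, i.e. |z| > 1 for every root.
This is linear in z: 1 + (-0.668) z = 0  =>  z = -1/(-0.668) = 1.497006,  |z| = 1.497006.
Moduli of all roots: 1.4970.
All moduli strictly greater than 1? Yes.
Verdict: Invertible.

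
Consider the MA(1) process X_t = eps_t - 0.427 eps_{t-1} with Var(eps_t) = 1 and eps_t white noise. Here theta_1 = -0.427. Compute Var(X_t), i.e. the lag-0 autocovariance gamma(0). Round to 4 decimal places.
\gamma(0) = 1.1823

For an MA(q) process X_t = eps_t + sum_i theta_i eps_{t-i} with
Var(eps_t) = sigma^2, the variance is
  gamma(0) = sigma^2 * (1 + sum_i theta_i^2).
  sum_i theta_i^2 = (-0.427)^2 = 0.182329.
  gamma(0) = 1 * (1 + 0.182329) = 1 * 1.182329 = 1.182329, which rounds to 1.1823.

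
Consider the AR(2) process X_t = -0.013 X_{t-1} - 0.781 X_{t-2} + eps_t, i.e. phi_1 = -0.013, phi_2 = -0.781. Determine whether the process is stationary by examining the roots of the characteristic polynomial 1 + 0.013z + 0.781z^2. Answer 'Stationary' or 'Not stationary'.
\text{Stationary}

The AR(p) characteristic polynomial is P(z) = 1 + 0.013z + 0.781z^2.
Stationarity requires all roots to lie outside the unit circle, i.e. |z| > 1 for every root.
Set 1 + (0.013) z + (0.781) z^2 = 0, i.e. a z^2 + b z + c = 0 with a = 0.781, b = 0.013, c = 1.
Discriminant D = b^2 - 4ac = (0.013)^2 - 4*(0.781)*1 = 0.000169 - (3.124) = -3.123831.
D < 0, so the roots are the complex-conjugate pair z = (-b +/- i sqrt(-D)) / (2a) = -0.0083 +/- 1.1315i.
For a conjugate pair |z|^2 = z * conj(z) = (product of roots) = c/a = 1/(0.781) = 1.28041, so |z| = sqrt(1.28041) = 1.1316 for both roots.
Moduli of all roots: 1.1316, 1.1316.
All moduli strictly greater than 1? Yes.
Verdict: Stationary.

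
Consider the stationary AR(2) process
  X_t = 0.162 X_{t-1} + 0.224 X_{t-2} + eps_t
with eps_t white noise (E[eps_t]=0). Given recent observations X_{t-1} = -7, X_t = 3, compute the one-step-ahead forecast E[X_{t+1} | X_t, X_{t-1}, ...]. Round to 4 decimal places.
E[X_{t+1} \mid \mathcal F_t] = -1.0820

For an AR(p) model X_t = c + sum_i phi_i X_{t-i} + eps_t, the
one-step-ahead conditional mean is
  E[X_{t+1} | X_t, ...] = c + sum_i phi_i X_{t+1-i}.
Substitute known values:
  E[X_{t+1} | ...] = (0.162) * (3) + (0.224) * (-7)
                   = -1.0820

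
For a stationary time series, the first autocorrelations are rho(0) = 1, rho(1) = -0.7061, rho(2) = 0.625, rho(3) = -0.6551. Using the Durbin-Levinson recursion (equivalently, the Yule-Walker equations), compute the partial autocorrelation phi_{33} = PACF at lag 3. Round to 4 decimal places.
\phi_{33} = -0.3131

The PACF at lag k is phi_{kk}, the last component of the solution
to the Yule-Walker system G_k phi = r_k where
  (G_k)_{ij} = rho(|i - j|), (r_k)_i = rho(i), i,j = 1..k.
Equivalently, Durbin-Levinson gives phi_{kk} iteratively:
  phi_{11} = rho(1)
  phi_{kk} = [rho(k) - sum_{j=1..k-1} phi_{k-1,j} rho(k-j)]
            / [1 - sum_{j=1..k-1} phi_{k-1,j} rho(j)],
  phi_{k,j} = phi_{k-1,j} - phi_{kk} phi_{k-1,k-j},  j = 1..k-1.
Step k = 1:
  phi_11 = rho(1) = -0.7061.
Step k = 2:
  phi_22 = [rho(2) - phi_11 rho(1)] / [1 - phi_11 rho(1)] = [0.625 - (-0.7061)(-0.7061)] / [1 - (-0.7061)(-0.7061)]
         = 0.12642279 / 0.50142279 = 0.252128.
  Update: phi_21 = phi_11 - phi_22 phi_11 = -0.7061 - (0.252128)(-0.7061) = -0.528072.
Step k = 3:
  phi_33 = [rho(3) - phi_21 rho(2) - phi_22 rho(1)] / [1 - phi_21 rho(1) - phi_22 rho(2)]
    numerator   = -0.6551 - (-0.528072)(0.625) - (0.252128)(-0.7061) = -0.14702712
    denominator = 1 - (-0.528072)(-0.7061) - (0.252128)(0.625) = 0.46954805
  phi_33 = -0.14702712 / 0.46954805 = -0.3131.
Therefore phi_{33} = -0.3131.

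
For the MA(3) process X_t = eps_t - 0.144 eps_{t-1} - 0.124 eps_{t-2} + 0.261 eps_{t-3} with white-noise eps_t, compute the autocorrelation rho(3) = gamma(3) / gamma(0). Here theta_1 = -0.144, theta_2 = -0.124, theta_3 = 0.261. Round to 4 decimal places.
\rho(3) = 0.2364

For an MA(q) process with theta_0 = 1, the autocovariance is
  gamma(k) = sigma^2 * sum_{i=0..q-k} theta_i * theta_{i+k},
and rho(k) = gamma(k) / gamma(0). Sigma^2 cancels.
  numerator   = (1)*(0.261) = 0.261.
  denominator = (1)^2 + (-0.144)^2 + (-0.124)^2 + (0.261)^2 = 1.104233.
  rho(3) = 0.261 / 1.104233 = 0.2364.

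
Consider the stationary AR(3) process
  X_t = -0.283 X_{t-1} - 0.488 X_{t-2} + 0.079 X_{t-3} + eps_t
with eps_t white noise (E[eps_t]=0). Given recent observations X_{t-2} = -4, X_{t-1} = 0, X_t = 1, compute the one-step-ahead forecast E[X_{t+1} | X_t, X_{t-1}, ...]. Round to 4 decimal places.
E[X_{t+1} \mid \mathcal F_t] = -0.5990

For an AR(p) model X_t = c + sum_i phi_i X_{t-i} + eps_t, the
one-step-ahead conditional mean is
  E[X_{t+1} | X_t, ...] = c + sum_i phi_i X_{t+1-i}.
Substitute known values:
  E[X_{t+1} | ...] = (-0.283) * (1) + (-0.488) * (0) + (0.079) * (-4)
                   = -0.5990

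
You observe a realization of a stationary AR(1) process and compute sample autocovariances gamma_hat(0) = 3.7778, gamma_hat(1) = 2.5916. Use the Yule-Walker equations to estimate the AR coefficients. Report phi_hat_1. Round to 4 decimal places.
\hat\phi_{1} = 0.6860

The Yule-Walker equations for an AR(p) process read, in matrix form,
  Gamma_p phi = r_p,   with   (Gamma_p)_{ij} = gamma(|i - j|),
                       (r_p)_i = gamma(i),   i,j = 1..p.
Substitute the sample gammas (Toeplitz matrix and right-hand side of size 1):
  Gamma_p = [[3.7778]]
  r_p     = [2.5916]
With p = 1 this is the single equation gamma(0) phi_1 = gamma(1):
  phi_hat_1 = gamma(1) / gamma(0) = 2.5916 / 3.7778 = 0.6860.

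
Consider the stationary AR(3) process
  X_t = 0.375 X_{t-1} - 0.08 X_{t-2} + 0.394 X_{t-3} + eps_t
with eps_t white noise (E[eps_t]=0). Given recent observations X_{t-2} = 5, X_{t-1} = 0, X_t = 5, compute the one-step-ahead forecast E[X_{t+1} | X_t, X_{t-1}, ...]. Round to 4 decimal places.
E[X_{t+1} \mid \mathcal F_t] = 3.8450

For an AR(p) model X_t = c + sum_i phi_i X_{t-i} + eps_t, the
one-step-ahead conditional mean is
  E[X_{t+1} | X_t, ...] = c + sum_i phi_i X_{t+1-i}.
Substitute known values:
  E[X_{t+1} | ...] = (0.375) * (5) + (-0.08) * (0) + (0.394) * (5)
                   = 3.8450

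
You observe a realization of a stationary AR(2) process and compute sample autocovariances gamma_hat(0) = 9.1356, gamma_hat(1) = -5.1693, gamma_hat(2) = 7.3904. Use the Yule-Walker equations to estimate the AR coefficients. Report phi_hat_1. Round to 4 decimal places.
\hat\phi_{1} = -0.1590

The Yule-Walker equations for an AR(p) process read, in matrix form,
  Gamma_p phi = r_p,   with   (Gamma_p)_{ij} = gamma(|i - j|),
                       (r_p)_i = gamma(i),   i,j = 1..p.
Substitute the sample gammas (Toeplitz matrix and right-hand side of size 2):
  Gamma_p = [[9.1356, -5.1693], [-5.1693, 9.1356]]
  r_p     = [-5.1693, 7.3904]
Written out:
  9.1356 phi_1 - 5.1693 phi_2 = -5.1693
  -5.1693 phi_1 + 9.1356 phi_2 = 7.3904
Solve by Cramer's rule:
  det = gamma(0)^2 - gamma(1)^2 = (9.1356)^2 - (-5.1693)^2 = 83.45918736 - 26.72166249 = 56.73752487
  phi_hat_1 = [gamma(1) gamma(0) - gamma(1) gamma(2)] / det = [(-5.1693)(9.1356) - (-5.1693)(7.3904)] / 56.73752487 = -9.02146236 / 56.73752487 = -0.159
  phi_hat_2 = [gamma(0) gamma(2) - gamma(1)^2] / det = [(9.1356)(7.3904) - (-5.1693)^2] / 56.73752487 = 40.79407575 / 56.73752487 = 0.719
So phi_hat = [-0.1590, 0.7190].
Therefore phi_hat_1 = -0.1590.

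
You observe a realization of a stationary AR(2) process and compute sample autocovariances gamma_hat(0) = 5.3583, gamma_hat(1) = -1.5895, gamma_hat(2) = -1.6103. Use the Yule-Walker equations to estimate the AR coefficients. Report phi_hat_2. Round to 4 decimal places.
\hat\phi_{2} = -0.4260

The Yule-Walker equations for an AR(p) process read, in matrix form,
  Gamma_p phi = r_p,   with   (Gamma_p)_{ij} = gamma(|i - j|),
                       (r_p)_i = gamma(i),   i,j = 1..p.
Substitute the sample gammas (Toeplitz matrix and right-hand side of size 2):
  Gamma_p = [[5.3583, -1.5895], [-1.5895, 5.3583]]
  r_p     = [-1.5895, -1.6103]
Written out:
  5.3583 phi_1 - 1.5895 phi_2 = -1.5895
  -1.5895 phi_1 + 5.3583 phi_2 = -1.6103
Solve by Cramer's rule:
  det = gamma(0)^2 - gamma(1)^2 = (5.3583)^2 - (-1.5895)^2 = 28.71137889 - 2.52651025 = 26.18486864
  phi_hat_1 = [gamma(1) gamma(0) - gamma(1) gamma(2)] / det = [(-1.5895)(5.3583) - (-1.5895)(-1.6103)] / 26.18486864 = -11.0765897 / 26.18486864 = -0.423
  phi_hat_2 = [gamma(0) gamma(2) - gamma(1)^2] / det = [(5.3583)(-1.6103) - (-1.5895)^2] / 26.18486864 = -11.15498074 / 26.18486864 = -0.426
So phi_hat = [-0.4230, -0.4260].
Therefore phi_hat_2 = -0.4260.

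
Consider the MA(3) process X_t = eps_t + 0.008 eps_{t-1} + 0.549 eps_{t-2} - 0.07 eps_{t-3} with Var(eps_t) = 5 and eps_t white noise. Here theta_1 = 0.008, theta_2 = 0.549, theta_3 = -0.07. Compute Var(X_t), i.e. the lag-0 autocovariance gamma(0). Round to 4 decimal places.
\gamma(0) = 6.5318

For an MA(q) process X_t = eps_t + sum_i theta_i eps_{t-i} with
Var(eps_t) = sigma^2, the variance is
  gamma(0) = sigma^2 * (1 + sum_i theta_i^2).
  sum_i theta_i^2 = (0.008)^2 + (0.549)^2 + (-0.07)^2 = 0.000064 + 0.301401 + 0.0049 = 0.306365.
  gamma(0) = 5 * (1 + 0.306365) = 5 * 1.306365 = 6.531825, which rounds to 6.5318.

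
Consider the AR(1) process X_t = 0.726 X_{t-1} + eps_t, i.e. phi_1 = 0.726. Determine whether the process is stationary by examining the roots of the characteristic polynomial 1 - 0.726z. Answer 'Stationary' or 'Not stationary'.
\text{Stationary}

The AR(p) characteristic polynomial is P(z) = 1 - 0.726z.
Stationarity requires all roots to lie outside the unit circle, i.e. |z| > 1 for every root.
This is linear in z: 1 + (-0.726) z = 0  =>  z = -1/(-0.726) = 1.37741,  |z| = 1.37741.
Moduli of all roots: 1.3774.
All moduli strictly greater than 1? Yes.
Verdict: Stationary.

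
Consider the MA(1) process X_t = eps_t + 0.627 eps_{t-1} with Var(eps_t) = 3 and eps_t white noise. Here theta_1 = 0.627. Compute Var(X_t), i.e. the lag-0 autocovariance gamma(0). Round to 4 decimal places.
\gamma(0) = 4.1794

For an MA(q) process X_t = eps_t + sum_i theta_i eps_{t-i} with
Var(eps_t) = sigma^2, the variance is
  gamma(0) = sigma^2 * (1 + sum_i theta_i^2).
  sum_i theta_i^2 = (0.627)^2 = 0.393129.
  gamma(0) = 3 * (1 + 0.393129) = 3 * 1.393129 = 4.179387, which rounds to 4.1794.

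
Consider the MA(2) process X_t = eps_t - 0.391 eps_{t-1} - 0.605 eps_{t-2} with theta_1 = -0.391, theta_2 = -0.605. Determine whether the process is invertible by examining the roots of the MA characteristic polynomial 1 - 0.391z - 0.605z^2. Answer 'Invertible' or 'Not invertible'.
\text{Invertible}

The MA(q) characteristic polynomial is P(z) = 1 - 0.391z - 0.605z^2.
Invertibility requires all roots to lie outside the unit circle, i.e. |z| > 1 for every root.
Set 1 + (-0.391) z + (-0.605) z^2 = 0, i.e. a z^2 + b z + c = 0 with a = -0.605, b = -0.391, c = 1.
Discriminant D = b^2 - 4ac = (-0.391)^2 - 4*(-0.605)*1 = 0.152881 - (-2.42) = 2.572881.
D >= 0, so the roots are real: z = (-b +/- sqrt(D)) / (2a) = (0.391 +/- 1.60402) / (-1.21).
  z_1 = (0.391 + 1.60402) / (-1.21) = -1.6488,   |z_1| = 1.6488.
  z_2 = (0.391 - 1.60402) / (-1.21) = 1.0025,   |z_2| = 1.0025.
Moduli of all roots: 1.6488, 1.0025.
All moduli strictly greater than 1? Yes.
Verdict: Invertible.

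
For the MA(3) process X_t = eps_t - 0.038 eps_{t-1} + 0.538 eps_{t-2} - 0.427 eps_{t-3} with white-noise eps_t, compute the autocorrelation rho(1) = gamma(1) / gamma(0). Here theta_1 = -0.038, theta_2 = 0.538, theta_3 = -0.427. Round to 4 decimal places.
\rho(1) = -0.1956

For an MA(q) process with theta_0 = 1, the autocovariance is
  gamma(k) = sigma^2 * sum_{i=0..q-k} theta_i * theta_{i+k},
and rho(k) = gamma(k) / gamma(0). Sigma^2 cancels.
  numerator   = (1)*(-0.038) + (-0.038)*(0.538) + (0.538)*(-0.427) = -0.28817.
  denominator = (1)^2 + (-0.038)^2 + (0.538)^2 + (-0.427)^2 = 1.473217.
  rho(1) = -0.28817 / 1.473217 = -0.1956.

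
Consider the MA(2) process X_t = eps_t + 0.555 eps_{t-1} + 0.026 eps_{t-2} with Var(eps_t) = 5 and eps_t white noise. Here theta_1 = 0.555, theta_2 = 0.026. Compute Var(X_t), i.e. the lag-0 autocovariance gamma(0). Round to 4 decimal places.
\gamma(0) = 6.5435

For an MA(q) process X_t = eps_t + sum_i theta_i eps_{t-i} with
Var(eps_t) = sigma^2, the variance is
  gamma(0) = sigma^2 * (1 + sum_i theta_i^2).
  sum_i theta_i^2 = (0.555)^2 + (0.026)^2 = 0.308025 + 0.000676 = 0.308701.
  gamma(0) = 5 * (1 + 0.308701) = 5 * 1.308701 = 6.543505, which rounds to 6.5435.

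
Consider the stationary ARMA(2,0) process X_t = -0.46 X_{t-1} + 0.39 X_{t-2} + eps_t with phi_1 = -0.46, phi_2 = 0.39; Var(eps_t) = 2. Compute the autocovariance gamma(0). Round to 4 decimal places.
\gamma(0) = 5.4685

Multiply the model equation by X_{t-k} and take expectations. With theta_0 = psi_0 = 1 and psi_j the MA(infinity) weights, this gives
  gamma(k) - sum_i phi_i gamma(k-i) = c_k,
  c_k = sigma^2 * sum_{j=k..q} theta_j psi_{j-k}   (c_k = 0 for k > q),
using gamma(-m) = gamma(m).
Pure AR (q = 0): c_0 = sigma^2 = 2, c_k = 0 for k >= 1.
Equations for k = 0, 1, 2 (AR order 2, c_2 = 0):
  (E0) gamma(0) = phi_1 gamma(1) + phi_2 gamma(2) + c_0
  (E1) gamma(1) = phi_1 gamma(0) + phi_2 gamma(1) + c_1
  (E2) gamma(2) = phi_1 gamma(1) + phi_2 gamma(0)
From (E1): gamma(1) = A gamma(0) + B with
  A = phi_1 / (1 - phi_2) = -0.46 / 0.61 = -0.754098,   B = c_1 / (1 - phi_2) = 0 / 0.61 = 0.
Insert (E2) into (E0): gamma(0) (1 - phi_2^2) = phi_1 (1 + phi_2) gamma(1) + c_0.
  phi_1 (1 + phi_2) = (-0.46)(1.39) = -0.6394,   1 - phi_2^2 = 0.8479.
Replace gamma(1) by A gamma(0) + B and collect gamma(0):
  gamma(0) [0.8479 - (-0.6394)(-0.754098)] = c_0 = 2
  gamma(0) * 0.36573 = 2
  gamma(0) = 2 / 0.36573 = 5.468522.
Therefore gamma(0) = 5.4685 (to 4 decimal places).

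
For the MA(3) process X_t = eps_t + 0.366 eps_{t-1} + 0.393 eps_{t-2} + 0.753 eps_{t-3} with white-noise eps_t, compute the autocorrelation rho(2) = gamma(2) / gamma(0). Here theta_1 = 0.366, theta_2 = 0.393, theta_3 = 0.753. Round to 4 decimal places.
\rho(2) = 0.3603

For an MA(q) process with theta_0 = 1, the autocovariance is
  gamma(k) = sigma^2 * sum_{i=0..q-k} theta_i * theta_{i+k},
and rho(k) = gamma(k) / gamma(0). Sigma^2 cancels.
  numerator   = (1)*(0.393) + (0.366)*(0.753) = 0.668598.
  denominator = (1)^2 + (0.366)^2 + (0.393)^2 + (0.753)^2 = 1.855414.
  rho(2) = 0.668598 / 1.855414 = 0.3603.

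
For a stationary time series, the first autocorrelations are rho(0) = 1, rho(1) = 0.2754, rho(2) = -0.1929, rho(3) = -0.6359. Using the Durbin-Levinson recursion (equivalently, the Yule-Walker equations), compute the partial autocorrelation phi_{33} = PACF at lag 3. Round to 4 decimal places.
\phi_{33} = -0.5759

The PACF at lag k is phi_{kk}, the last component of the solution
to the Yule-Walker system G_k phi = r_k where
  (G_k)_{ij} = rho(|i - j|), (r_k)_i = rho(i), i,j = 1..k.
Equivalently, Durbin-Levinson gives phi_{kk} iteratively:
  phi_{11} = rho(1)
  phi_{kk} = [rho(k) - sum_{j=1..k-1} phi_{k-1,j} rho(k-j)]
            / [1 - sum_{j=1..k-1} phi_{k-1,j} rho(j)],
  phi_{k,j} = phi_{k-1,j} - phi_{kk} phi_{k-1,k-j},  j = 1..k-1.
Step k = 1:
  phi_11 = rho(1) = 0.2754.
Step k = 2:
  phi_22 = [rho(2) - phi_11 rho(1)] / [1 - phi_11 rho(1)] = [-0.1929 - (0.2754)(0.2754)] / [1 - (0.2754)(0.2754)]
         = -0.26874516 / 0.92415484 = -0.290801.
  Update: phi_21 = phi_11 - phi_22 phi_11 = 0.2754 - (-0.290801)(0.2754) = 0.355487.
Step k = 3:
  phi_33 = [rho(3) - phi_21 rho(2) - phi_22 rho(1)] / [1 - phi_21 rho(1) - phi_22 rho(2)]
    numerator   = -0.6359 - (0.355487)(-0.1929) - (-0.290801)(0.2754) = -0.48724004
    denominator = 1 - (0.355487)(0.2754) - (-0.290801)(-0.1929) = 0.84600348
  phi_33 = -0.48724004 / 0.84600348 = -0.5759.
Therefore phi_{33} = -0.5759.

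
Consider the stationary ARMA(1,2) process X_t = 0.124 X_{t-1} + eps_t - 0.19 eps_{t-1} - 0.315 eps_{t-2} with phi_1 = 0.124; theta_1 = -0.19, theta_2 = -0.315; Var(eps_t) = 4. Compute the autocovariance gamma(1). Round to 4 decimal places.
\gamma(1) = -0.1261

Multiply the model equation by X_{t-k} and take expectations. With theta_0 = psi_0 = 1 and psi_j the MA(infinity) weights, this gives
  gamma(k) - sum_i phi_i gamma(k-i) = c_k,
  c_k = sigma^2 * sum_{j=k..q} theta_j psi_{j-k}   (c_k = 0 for k > q),
using gamma(-m) = gamma(m).
psi-weights needed (psi_j = theta_j + sum_i phi_i psi_{j-i}):
  psi_1 = theta_1 + phi_1 = -0.19 + (0.124) = -0.066
  psi_2 = theta_2 + phi_1 psi_1 = -0.315 + (0.124)(-0.066) = -0.323184
Right-hand sides:
  c_0 = sigma^2 (1 + theta_1 psi_1 + theta_2 psi_2) = 4 * (1 + (-0.19)(-0.066) + (-0.315)(-0.323184)) = 4 * 1.114343 = 4.457372
  c_1 = sigma^2 (theta_1 + theta_2 psi_1) = 4 * (-0.19 + (-0.315)(-0.066)) = -0.67684
  c_2 = sigma^2 theta_2 = 4 * (-0.315) = -1.26
Equations for k = 0 and k = 1 (AR order 1):
  gamma(0) = phi_1 gamma(1) + c_0
  gamma(1) = phi_1 gamma(0) + c_1
Substituting the second into the first: gamma(0) (1 - phi_1^2) = c_0 + phi_1 c_1, so
  gamma(0) = (c_0 + phi_1 c_1) / (1 - phi_1^2) = (4.457372 + (0.124)(-0.67684)) / (1 - (0.124)^2) = 4.373444 / 0.984624 = 4.44174.
  gamma(1) = phi_1 gamma(0) + c_1 = (0.124)(4.44174) + (-0.67684) = -0.126064.
Therefore gamma(1) = -0.1261 (to 4 decimal places).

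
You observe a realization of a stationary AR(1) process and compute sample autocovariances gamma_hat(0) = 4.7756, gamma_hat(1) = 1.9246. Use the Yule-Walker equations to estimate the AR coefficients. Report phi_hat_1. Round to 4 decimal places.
\hat\phi_{1} = 0.4030

The Yule-Walker equations for an AR(p) process read, in matrix form,
  Gamma_p phi = r_p,   with   (Gamma_p)_{ij} = gamma(|i - j|),
                       (r_p)_i = gamma(i),   i,j = 1..p.
Substitute the sample gammas (Toeplitz matrix and right-hand side of size 1):
  Gamma_p = [[4.7756]]
  r_p     = [1.9246]
With p = 1 this is the single equation gamma(0) phi_1 = gamma(1):
  phi_hat_1 = gamma(1) / gamma(0) = 1.9246 / 4.7756 = 0.4030.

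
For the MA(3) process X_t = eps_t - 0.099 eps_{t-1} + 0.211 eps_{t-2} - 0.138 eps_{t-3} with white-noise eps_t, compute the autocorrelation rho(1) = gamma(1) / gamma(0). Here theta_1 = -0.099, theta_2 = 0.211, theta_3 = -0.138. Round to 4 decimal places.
\rho(1) = -0.1388

For an MA(q) process with theta_0 = 1, the autocovariance is
  gamma(k) = sigma^2 * sum_{i=0..q-k} theta_i * theta_{i+k},
and rho(k) = gamma(k) / gamma(0). Sigma^2 cancels.
  numerator   = (1)*(-0.099) + (-0.099)*(0.211) + (0.211)*(-0.138) = -0.149007.
  denominator = (1)^2 + (-0.099)^2 + (0.211)^2 + (-0.138)^2 = 1.073366.
  rho(1) = -0.149007 / 1.073366 = -0.1388.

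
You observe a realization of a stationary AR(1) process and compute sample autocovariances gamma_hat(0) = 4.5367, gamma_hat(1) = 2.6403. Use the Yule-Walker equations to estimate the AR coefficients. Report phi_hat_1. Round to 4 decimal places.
\hat\phi_{1} = 0.5820

The Yule-Walker equations for an AR(p) process read, in matrix form,
  Gamma_p phi = r_p,   with   (Gamma_p)_{ij} = gamma(|i - j|),
                       (r_p)_i = gamma(i),   i,j = 1..p.
Substitute the sample gammas (Toeplitz matrix and right-hand side of size 1):
  Gamma_p = [[4.5367]]
  r_p     = [2.6403]
With p = 1 this is the single equation gamma(0) phi_1 = gamma(1):
  phi_hat_1 = gamma(1) / gamma(0) = 2.6403 / 4.5367 = 0.5820.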